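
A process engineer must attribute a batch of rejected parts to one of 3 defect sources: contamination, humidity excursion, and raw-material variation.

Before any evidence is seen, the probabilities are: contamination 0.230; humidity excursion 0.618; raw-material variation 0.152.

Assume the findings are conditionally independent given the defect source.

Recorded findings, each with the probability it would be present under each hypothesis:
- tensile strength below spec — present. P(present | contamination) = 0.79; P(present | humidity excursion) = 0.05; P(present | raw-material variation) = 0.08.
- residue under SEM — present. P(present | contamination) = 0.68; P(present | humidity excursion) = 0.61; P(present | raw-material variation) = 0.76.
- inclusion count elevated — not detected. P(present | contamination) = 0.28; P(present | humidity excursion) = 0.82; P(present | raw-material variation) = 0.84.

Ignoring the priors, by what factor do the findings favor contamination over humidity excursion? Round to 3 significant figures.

Joint likelihood of the evidence pattern under each hypothesis (using 1 − P(present | H) for each absent finding):
  contamination: 0.79 × 0.68 × (1 − 0.28) = 0.38678
  humidity excursion: 0.05 × 0.61 × (1 − 0.82) = 0.00549
Bayes factor = 0.38678 / 0.00549 ≈ 70.5

70.5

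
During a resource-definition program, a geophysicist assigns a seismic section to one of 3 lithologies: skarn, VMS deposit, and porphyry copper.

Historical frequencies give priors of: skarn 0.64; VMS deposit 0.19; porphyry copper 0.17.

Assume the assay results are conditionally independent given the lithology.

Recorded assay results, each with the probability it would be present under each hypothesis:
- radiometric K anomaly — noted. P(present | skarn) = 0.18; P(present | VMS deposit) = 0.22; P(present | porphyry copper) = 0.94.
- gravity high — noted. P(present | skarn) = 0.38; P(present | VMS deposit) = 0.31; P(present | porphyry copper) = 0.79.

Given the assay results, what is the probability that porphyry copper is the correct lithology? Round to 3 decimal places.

0.690

For each hypothesis, the unnormalized posterior weight is prior × product of the assay result likelihoods:
  skarn: 0.64 × 0.18 × 0.38 = 0.043776
  VMS deposit: 0.19 × 0.22 × 0.31 = 0.012958
  porphyry copper: 0.17 × 0.94 × 0.79 = 0.12624
Marginal likelihood of the evidence = 0.18298.
P(porphyry copper | evidence) = 0.12624 / 0.18298 ≈ 0.690.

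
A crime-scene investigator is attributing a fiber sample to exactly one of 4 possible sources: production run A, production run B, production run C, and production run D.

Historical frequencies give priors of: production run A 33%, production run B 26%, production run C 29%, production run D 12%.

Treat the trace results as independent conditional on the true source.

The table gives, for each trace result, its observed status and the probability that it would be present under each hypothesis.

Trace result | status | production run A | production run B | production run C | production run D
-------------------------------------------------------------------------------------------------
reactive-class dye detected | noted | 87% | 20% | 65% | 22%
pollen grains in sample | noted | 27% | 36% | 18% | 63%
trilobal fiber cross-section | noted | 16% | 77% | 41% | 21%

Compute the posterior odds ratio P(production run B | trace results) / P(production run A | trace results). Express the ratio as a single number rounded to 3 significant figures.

1.16

The normalizing constant cancels in an odds ratio, so compute prior × likelihood for the two hypotheses only:
  production run B: 0.26 × 0.20 × 0.36 × 0.77 = 0.014414
  production run A: 0.33 × 0.87 × 0.27 × 0.16 = 0.012403
Posterior odds = 0.014414 / 0.012403 ≈ 1.16.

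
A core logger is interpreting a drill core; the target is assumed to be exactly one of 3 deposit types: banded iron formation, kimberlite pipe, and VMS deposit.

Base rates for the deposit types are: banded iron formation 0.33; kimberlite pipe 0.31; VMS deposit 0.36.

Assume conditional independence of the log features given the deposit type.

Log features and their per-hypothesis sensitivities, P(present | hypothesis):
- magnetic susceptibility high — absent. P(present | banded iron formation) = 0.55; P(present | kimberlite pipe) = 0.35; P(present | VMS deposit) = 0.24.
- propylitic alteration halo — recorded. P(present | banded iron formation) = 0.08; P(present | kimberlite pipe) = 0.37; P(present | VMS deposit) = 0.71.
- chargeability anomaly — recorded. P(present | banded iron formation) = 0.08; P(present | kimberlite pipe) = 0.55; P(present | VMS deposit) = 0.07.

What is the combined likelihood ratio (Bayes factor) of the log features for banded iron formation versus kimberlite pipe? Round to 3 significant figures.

0.0218

Take the product of per-log feature likelihoods under each hypothesis (using 1 − P(present | H) for each absent log feature), then divide.
  banded iron formation: (1 − 0.55) × 0.08 × 0.08 = 0.00288
  kimberlite pipe: (1 − 0.35) × 0.37 × 0.55 = 0.13228
Bayes factor = 0.00288 / 0.13228 ≈ 0.0218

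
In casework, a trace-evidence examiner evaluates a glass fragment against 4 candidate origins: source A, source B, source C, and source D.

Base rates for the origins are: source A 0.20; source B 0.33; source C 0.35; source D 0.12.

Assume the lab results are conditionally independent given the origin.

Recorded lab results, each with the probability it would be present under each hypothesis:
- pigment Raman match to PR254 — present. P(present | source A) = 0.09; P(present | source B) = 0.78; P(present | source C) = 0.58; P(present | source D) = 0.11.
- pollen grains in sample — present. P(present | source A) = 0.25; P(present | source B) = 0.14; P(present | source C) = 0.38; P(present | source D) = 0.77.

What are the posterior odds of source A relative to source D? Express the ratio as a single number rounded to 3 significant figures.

0.443

Posterior odds equal prior odds times the likelihood ratio; only the two competing hypotheses matter.
  source A: 0.20 × 0.09 × 0.25 = 0.0045
  source D: 0.12 × 0.11 × 0.77 = 0.010164
Odds(source A : source D) = 0.0045 / 0.010164 ≈ 0.443.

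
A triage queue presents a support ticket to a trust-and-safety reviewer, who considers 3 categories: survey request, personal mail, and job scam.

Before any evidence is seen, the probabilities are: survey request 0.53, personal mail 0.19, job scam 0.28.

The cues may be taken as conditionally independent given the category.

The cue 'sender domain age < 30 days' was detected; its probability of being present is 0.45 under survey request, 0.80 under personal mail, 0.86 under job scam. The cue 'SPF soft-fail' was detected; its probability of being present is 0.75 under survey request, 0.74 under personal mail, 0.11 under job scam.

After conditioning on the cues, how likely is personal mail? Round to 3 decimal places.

Multiply each prior by the joint likelihood of the cue pattern:
  survey request: 0.53 × 0.45 × 0.75 = 0.17888
  personal mail: 0.19 × 0.80 × 0.74 = 0.11248
  job scam: 0.28 × 0.86 × 0.11 = 0.026488
Normalizing constant Z = 0.17888 + 0.11248 + 0.026488 = 0.31784.
P(personal mail | evidence) = 0.11248 / 0.31784 ≈ 0.354.

0.354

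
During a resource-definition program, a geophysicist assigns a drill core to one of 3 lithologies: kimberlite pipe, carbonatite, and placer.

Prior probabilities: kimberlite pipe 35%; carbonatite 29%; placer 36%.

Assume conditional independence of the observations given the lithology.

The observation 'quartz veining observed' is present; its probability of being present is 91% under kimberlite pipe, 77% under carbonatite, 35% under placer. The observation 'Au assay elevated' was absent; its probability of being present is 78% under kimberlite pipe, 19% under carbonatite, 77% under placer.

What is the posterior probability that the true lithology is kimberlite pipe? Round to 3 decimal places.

For each hypothesis, the unnormalized posterior weight is prior × product of the observation likelihoods (using 1 − P(present | H) for each absent observation):
  kimberlite pipe: 0.35 × 0.91 × (1 − 0.78) = 0.07007
  carbonatite: 0.29 × 0.77 × (1 − 0.19) = 0.18087
  placer: 0.36 × 0.35 × (1 − 0.77) = 0.02898
Marginal likelihood of the evidence = 0.27992.
P(kimberlite pipe | evidence) = 0.07007 / 0.27992 ≈ 0.250.

0.250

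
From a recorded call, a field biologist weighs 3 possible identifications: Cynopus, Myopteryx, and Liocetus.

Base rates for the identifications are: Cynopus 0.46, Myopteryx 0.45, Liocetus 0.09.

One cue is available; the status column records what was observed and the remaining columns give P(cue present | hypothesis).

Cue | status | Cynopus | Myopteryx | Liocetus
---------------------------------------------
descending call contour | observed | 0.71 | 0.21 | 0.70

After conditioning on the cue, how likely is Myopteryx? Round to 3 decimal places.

0.195

For each hypothesis, the unnormalized posterior weight is prior × likelihood:
  Cynopus: 0.46 × 0.71 = 0.3266
  Myopteryx: 0.45 × 0.21 = 0.0945
  Liocetus: 0.09 × 0.70 = 0.063
Marginal likelihood of the evidence = 0.4841.
P(Myopteryx | evidence) = 0.0945 / 0.4841 ≈ 0.195.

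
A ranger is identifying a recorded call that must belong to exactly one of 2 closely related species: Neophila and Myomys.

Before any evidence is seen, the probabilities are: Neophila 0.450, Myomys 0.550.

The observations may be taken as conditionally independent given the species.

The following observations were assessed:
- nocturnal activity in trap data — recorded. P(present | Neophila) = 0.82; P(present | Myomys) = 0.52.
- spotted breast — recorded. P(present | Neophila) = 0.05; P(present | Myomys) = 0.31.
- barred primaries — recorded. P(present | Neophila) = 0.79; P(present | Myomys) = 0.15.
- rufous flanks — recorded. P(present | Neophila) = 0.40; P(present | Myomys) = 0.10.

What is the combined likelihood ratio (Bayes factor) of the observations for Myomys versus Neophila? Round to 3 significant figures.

0.187

The Bayes factor is the ratio of the joint likelihoods of the evidence pattern under the two hypotheses.
  Myomys: 0.52 × 0.31 × 0.15 × 0.10 = 0.002418
  Neophila: 0.82 × 0.05 × 0.79 × 0.40 = 0.012956
Bayes factor = 0.002418 / 0.012956 ≈ 0.187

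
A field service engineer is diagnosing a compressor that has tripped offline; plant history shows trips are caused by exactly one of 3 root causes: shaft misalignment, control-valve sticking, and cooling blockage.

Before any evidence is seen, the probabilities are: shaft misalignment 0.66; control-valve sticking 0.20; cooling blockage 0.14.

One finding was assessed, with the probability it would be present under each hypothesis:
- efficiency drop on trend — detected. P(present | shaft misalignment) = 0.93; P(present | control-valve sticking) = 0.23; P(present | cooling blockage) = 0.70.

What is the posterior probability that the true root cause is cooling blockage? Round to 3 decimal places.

By Bayes' rule, the unnormalized weight for each hypothesis is prior × likelihood:
  shaft misalignment: 0.66 × 0.93 = 0.6138
  control-valve sticking: 0.20 × 0.23 = 0.046
  cooling blockage: 0.14 × 0.70 = 0.098
Normalizing constant Z = 0.6138 + 0.046 + 0.098 = 0.7578.
P(cooling blockage | evidence) = 0.098 / 0.7578 ≈ 0.129.

0.129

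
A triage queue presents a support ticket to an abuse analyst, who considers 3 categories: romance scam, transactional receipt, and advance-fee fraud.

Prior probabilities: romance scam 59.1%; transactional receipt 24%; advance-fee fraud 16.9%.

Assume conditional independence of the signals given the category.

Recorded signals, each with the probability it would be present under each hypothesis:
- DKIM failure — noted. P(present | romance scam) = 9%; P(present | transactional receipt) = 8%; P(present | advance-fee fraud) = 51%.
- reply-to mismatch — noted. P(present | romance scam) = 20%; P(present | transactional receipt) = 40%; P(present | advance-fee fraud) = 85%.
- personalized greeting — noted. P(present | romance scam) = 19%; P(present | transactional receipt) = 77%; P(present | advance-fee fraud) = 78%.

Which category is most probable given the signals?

advance-fee fraud

For each hypothesis, the unnormalized posterior weight is prior × product of the signal likelihoods:
  romance scam: 0.591 × 0.09 × 0.20 × 0.19 = 0.0020212
  transactional receipt: 0.240 × 0.08 × 0.40 × 0.77 = 0.0059136
  advance-fee fraud: 0.169 × 0.51 × 0.85 × 0.78 = 0.057144
The unnormalized weights sum to 0.065079.
P(romance scam | evidence) ≈ 0.0020212 / 0.065079 ≈ 0.031
P(transactional receipt | evidence) ≈ 0.0059136 / 0.065079 ≈ 0.091
P(advance-fee fraud | evidence) ≈ 0.057144 / 0.065079 ≈ 0.878
The largest is 0.878, so advance-fee fraud is most probable.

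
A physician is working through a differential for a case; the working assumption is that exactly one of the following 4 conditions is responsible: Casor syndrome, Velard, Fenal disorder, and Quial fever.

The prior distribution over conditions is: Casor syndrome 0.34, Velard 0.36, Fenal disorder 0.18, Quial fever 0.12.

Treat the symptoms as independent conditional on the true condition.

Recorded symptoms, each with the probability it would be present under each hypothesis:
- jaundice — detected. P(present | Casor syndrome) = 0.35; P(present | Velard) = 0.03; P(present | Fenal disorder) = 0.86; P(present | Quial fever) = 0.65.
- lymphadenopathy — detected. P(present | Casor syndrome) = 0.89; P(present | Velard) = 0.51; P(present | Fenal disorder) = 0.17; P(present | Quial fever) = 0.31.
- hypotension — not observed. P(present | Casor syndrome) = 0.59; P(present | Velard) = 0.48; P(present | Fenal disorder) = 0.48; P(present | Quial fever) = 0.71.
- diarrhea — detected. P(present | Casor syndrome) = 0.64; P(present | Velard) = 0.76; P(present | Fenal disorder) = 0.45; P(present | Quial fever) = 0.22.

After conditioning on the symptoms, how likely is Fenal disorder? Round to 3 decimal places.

Multiply each prior by the joint likelihood of the symptom pattern (using 1 − P(present | H) for each absent symptom):
  Casor syndrome: 0.34 × 0.35 × 0.89 × (1 − 0.59) × 0.64 = 0.027791
  Velard: 0.36 × 0.03 × 0.51 × (1 − 0.48) × 0.76 = 0.0021768
  Fenal disorder: 0.18 × 0.86 × 0.17 × (1 − 0.48) × 0.45 = 0.0061579
  Quial fever: 0.12 × 0.65 × 0.31 × (1 − 0.71) × 0.22 = 0.0015427
Marginal likelihood of the evidence = 0.037668.
P(Fenal disorder | evidence) = 0.0061579 / 0.037668 ≈ 0.163.

0.163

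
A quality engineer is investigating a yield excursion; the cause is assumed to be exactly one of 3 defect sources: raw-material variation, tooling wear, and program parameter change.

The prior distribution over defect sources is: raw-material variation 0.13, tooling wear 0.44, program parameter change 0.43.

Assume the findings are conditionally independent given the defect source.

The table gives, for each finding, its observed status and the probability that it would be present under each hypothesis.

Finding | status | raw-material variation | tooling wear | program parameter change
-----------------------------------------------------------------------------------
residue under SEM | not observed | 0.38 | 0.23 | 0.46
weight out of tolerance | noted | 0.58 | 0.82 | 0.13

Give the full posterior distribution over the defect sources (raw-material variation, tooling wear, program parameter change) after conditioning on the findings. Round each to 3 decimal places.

0.132, 0.783, 0.085

For each hypothesis, the unnormalized posterior weight is prior × product of the finding likelihoods (using 1 − P(present | H) for each absent finding):
  raw-material variation: 0.13 × (1 − 0.38) × 0.58 = 0.046748
  tooling wear: 0.44 × (1 − 0.23) × 0.82 = 0.27782
  program parameter change: 0.43 × (1 − 0.46) × 0.13 = 0.030186
Marginal likelihood of the evidence = 0.35475.
P(raw-material variation | evidence) = 0.046748 / 0.35475 ≈ 0.132
P(tooling wear | evidence) = 0.27782 / 0.35475 ≈ 0.783
P(program parameter change | evidence) = 0.030186 / 0.35475 ≈ 0.085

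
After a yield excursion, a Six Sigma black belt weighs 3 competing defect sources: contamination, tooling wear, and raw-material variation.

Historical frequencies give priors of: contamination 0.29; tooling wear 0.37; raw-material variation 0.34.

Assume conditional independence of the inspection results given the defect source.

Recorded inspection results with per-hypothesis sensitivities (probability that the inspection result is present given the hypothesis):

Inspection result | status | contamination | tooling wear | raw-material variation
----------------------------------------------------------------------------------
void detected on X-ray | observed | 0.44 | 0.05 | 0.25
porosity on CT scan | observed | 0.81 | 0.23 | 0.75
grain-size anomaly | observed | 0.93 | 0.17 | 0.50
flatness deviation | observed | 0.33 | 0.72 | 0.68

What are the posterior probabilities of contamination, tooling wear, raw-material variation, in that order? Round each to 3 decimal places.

0.588, 0.010, 0.402

By Bayes' rule with conditional independence, the unnormalized weight for each hypothesis is prior × ∏ likelihoods:
  contamination: 0.29 × 0.44 × 0.81 × 0.93 × 0.33 = 0.03172
  tooling wear: 0.37 × 0.05 × 0.23 × 0.17 × 0.72 = 0.00052081
  raw-material variation: 0.34 × 0.25 × 0.75 × 0.50 × 0.68 = 0.021675
Marginal likelihood of the evidence = 0.053916.
P(contamination | evidence) = 0.03172 / 0.053916 ≈ 0.588
P(tooling wear | evidence) = 0.00052081 / 0.053916 ≈ 0.010
P(raw-material variation | evidence) = 0.021675 / 0.053916 ≈ 0.402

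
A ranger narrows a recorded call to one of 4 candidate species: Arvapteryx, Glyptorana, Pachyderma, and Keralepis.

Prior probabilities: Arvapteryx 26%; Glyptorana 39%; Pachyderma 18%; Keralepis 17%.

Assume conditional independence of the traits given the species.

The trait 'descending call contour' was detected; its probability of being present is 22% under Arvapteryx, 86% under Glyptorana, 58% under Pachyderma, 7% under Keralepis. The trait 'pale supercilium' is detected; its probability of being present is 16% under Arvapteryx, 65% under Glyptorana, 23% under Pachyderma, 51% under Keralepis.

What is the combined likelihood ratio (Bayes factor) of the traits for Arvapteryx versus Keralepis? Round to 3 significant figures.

Joint likelihood of the trait pattern under each hypothesis:
  Arvapteryx: 0.22 × 0.16 = 0.0352
  Keralepis: 0.07 × 0.51 = 0.0357
Bayes factor = 0.0352 / 0.0357 ≈ 0.986

0.986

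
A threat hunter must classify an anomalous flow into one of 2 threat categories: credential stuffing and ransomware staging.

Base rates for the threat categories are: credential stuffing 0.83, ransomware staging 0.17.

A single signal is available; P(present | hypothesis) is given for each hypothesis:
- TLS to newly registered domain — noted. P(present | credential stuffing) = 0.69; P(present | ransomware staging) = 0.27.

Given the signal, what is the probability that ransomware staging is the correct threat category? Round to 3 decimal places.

By Bayes' rule, the unnormalized weight for each hypothesis is prior × likelihood:
  credential stuffing: 0.83 × 0.69 = 0.5727
  ransomware staging: 0.17 × 0.27 = 0.0459
The unnormalized weights sum to 0.6186.
P(ransomware staging | evidence) = 0.0459 / 0.6186 ≈ 0.074.

0.074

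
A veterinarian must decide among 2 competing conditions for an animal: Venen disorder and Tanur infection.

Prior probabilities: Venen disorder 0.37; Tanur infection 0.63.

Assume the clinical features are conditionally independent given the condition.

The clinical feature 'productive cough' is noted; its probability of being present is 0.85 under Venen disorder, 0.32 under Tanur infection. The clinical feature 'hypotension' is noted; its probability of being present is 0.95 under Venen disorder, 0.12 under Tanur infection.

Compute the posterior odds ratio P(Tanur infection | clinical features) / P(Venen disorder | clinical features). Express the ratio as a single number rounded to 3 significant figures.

0.0810

Unnormalized posterior weight (prior times the clinical feature likelihoods) for each of the two hypotheses:
  Tanur infection: 0.63 × 0.32 × 0.12 = 0.024192
  Venen disorder: 0.37 × 0.85 × 0.95 = 0.29878
Posterior odds = 0.024192 / 0.29878 ≈ 0.0810.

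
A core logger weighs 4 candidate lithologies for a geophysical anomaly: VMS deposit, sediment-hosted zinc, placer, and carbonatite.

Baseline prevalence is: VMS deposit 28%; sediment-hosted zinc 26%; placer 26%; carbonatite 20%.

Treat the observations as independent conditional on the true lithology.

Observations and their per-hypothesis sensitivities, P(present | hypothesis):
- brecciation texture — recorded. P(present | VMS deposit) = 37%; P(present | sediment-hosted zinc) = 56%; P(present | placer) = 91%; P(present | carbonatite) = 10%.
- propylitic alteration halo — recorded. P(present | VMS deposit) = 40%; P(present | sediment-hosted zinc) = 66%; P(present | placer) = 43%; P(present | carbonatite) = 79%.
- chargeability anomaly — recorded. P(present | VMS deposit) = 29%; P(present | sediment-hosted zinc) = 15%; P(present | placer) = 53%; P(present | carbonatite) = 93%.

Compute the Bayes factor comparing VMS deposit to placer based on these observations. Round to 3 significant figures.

Take the product of per-observation likelihoods under each hypothesis, then divide.
  VMS deposit: 0.37 × 0.40 × 0.29 = 0.04292
  placer: 0.91 × 0.43 × 0.53 = 0.20739
Bayes factor = 0.04292 / 0.20739 ≈ 0.207

0.207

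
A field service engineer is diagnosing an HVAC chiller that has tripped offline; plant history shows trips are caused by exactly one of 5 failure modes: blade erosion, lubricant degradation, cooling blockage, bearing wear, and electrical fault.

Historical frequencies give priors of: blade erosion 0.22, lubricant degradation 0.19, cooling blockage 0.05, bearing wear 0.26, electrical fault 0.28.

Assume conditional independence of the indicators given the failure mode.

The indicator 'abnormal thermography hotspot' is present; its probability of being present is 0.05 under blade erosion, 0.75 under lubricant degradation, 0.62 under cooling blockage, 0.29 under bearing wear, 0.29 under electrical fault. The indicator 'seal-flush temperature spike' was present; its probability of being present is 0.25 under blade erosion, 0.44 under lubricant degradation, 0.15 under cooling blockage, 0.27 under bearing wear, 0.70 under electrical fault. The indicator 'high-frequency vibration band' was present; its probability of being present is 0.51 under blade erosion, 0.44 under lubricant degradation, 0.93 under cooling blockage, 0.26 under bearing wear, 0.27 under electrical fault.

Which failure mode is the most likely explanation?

lubricant degradation

Multiply each prior by the joint likelihood of the indicator pattern:
  blade erosion: 0.22 × 0.05 × 0.25 × 0.51 = 0.0014025
  lubricant degradation: 0.19 × 0.75 × 0.44 × 0.44 = 0.027588
  cooling blockage: 0.05 × 0.62 × 0.15 × 0.93 = 0.0043245
  bearing wear: 0.26 × 0.29 × 0.27 × 0.26 = 0.0052931
  electrical fault: 0.28 × 0.29 × 0.70 × 0.27 = 0.015347
The unnormalized weights sum to 0.053955.
P(blade erosion | evidence) ≈ 0.0014025 / 0.053955 ≈ 0.026
P(lubricant degradation | evidence) ≈ 0.027588 / 0.053955 ≈ 0.511
P(cooling blockage | evidence) ≈ 0.0043245 / 0.053955 ≈ 0.080
P(bearing wear | evidence) ≈ 0.0052931 / 0.053955 ≈ 0.098
P(electrical fault | evidence) ≈ 0.015347 / 0.053955 ≈ 0.284
The largest is 0.511, so lubricant degradation is most probable.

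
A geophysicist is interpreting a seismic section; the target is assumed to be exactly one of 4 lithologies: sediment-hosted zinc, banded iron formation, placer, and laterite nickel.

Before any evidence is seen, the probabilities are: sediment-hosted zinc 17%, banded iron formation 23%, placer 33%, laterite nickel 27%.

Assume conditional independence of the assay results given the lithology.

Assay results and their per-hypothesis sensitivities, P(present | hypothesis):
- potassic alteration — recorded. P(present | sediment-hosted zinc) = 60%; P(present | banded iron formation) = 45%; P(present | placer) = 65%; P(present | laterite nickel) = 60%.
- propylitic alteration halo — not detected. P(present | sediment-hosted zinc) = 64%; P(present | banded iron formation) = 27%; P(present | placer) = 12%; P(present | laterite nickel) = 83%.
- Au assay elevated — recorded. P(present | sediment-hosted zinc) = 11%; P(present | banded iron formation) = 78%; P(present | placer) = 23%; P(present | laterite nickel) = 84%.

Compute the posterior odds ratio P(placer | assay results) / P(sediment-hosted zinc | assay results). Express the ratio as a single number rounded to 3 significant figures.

10.7

The normalizing constant cancels in an odds ratio, so compute prior × likelihood for the two hypotheses only (using 1 − P(present | H) for each absent assay result):
  placer: 0.33 × 0.65 × (1 − 0.12) × 0.23 = 0.043415
  sediment-hosted zinc: 0.17 × 0.60 × (1 − 0.64) × 0.11 = 0.0040392
Posterior odds = 0.043415 / 0.0040392 ≈ 10.7.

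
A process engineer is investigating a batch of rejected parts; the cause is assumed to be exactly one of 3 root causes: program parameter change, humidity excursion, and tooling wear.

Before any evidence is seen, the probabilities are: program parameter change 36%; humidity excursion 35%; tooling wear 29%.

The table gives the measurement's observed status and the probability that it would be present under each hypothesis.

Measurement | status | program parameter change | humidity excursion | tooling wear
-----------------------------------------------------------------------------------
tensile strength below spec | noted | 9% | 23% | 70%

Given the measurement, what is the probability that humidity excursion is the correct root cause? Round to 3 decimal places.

Multiply each prior by the likelihood of the measurement:
  program parameter change: 0.36 × 0.09 = 0.0324
  humidity excursion: 0.35 × 0.23 = 0.0805
  tooling wear: 0.29 × 0.70 = 0.203
Marginal likelihood of the evidence = 0.3159.
P(humidity excursion | evidence) = 0.0805 / 0.3159 ≈ 0.255.

0.255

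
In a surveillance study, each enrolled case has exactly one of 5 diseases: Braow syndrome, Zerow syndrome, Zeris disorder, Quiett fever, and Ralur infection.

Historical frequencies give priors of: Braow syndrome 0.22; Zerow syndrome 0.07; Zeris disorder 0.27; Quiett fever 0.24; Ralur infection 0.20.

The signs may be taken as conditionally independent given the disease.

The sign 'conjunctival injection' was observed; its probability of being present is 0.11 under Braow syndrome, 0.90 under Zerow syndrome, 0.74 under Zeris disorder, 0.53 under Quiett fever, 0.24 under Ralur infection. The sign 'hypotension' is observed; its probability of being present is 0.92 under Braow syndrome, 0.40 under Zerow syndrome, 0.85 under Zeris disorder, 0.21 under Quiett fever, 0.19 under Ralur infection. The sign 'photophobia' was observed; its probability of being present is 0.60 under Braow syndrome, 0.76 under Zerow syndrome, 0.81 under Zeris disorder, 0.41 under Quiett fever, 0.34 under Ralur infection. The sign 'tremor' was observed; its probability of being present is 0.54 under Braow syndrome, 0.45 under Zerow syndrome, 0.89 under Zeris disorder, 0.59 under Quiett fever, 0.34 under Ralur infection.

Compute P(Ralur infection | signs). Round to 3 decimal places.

Multiply each prior by the joint likelihood of the sign pattern:
  Braow syndrome: 0.22 × 0.11 × 0.92 × 0.60 × 0.54 = 0.0072135
  Zerow syndrome: 0.07 × 0.90 × 0.40 × 0.76 × 0.45 = 0.0086184
  Zeris disorder: 0.27 × 0.74 × 0.85 × 0.81 × 0.89 = 0.12243
  Quiett fever: 0.24 × 0.53 × 0.21 × 0.41 × 0.59 = 0.0064616
  Ralur infection: 0.20 × 0.24 × 0.19 × 0.34 × 0.34 = 0.0010543
The unnormalized weights sum to 0.14578.
P(Ralur infection | evidence) = 0.0010543 / 0.14578 ≈ 0.007.

0.007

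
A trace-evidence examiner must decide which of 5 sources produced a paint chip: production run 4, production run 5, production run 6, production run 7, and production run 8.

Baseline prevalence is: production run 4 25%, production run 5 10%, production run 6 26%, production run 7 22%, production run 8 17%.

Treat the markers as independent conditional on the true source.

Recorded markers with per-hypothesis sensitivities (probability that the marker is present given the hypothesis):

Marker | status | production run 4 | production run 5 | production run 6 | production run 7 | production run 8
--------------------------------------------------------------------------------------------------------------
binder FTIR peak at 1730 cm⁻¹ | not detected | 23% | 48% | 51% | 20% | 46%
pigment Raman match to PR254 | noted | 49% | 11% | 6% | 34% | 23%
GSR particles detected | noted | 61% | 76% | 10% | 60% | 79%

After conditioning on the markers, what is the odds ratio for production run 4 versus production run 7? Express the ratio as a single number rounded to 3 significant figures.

1.60

Posterior odds equal prior odds times the likelihood ratio; only the two competing hypotheses matter (using 1 − P(present | H) for each absent marker).
  production run 4: 0.25 × (1 − 0.23) × 0.49 × 0.61 = 0.057538
  production run 7: 0.22 × (1 − 0.20) × 0.34 × 0.60 = 0.035904
Posterior odds = 0.057538 / 0.035904 ≈ 1.60.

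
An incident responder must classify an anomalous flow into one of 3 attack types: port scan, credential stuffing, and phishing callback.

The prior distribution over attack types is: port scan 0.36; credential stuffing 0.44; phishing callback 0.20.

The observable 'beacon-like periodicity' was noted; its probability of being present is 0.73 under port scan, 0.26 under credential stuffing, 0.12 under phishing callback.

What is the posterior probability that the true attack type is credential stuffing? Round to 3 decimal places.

Multiply each prior by the likelihood of the observable:
  port scan: 0.36 × 0.73 = 0.2628
  credential stuffing: 0.44 × 0.26 = 0.1144
  phishing callback: 0.20 × 0.12 = 0.024
Marginal likelihood of the evidence = 0.4012.
P(credential stuffing | evidence) = 0.1144 / 0.4012 ≈ 0.285.

0.285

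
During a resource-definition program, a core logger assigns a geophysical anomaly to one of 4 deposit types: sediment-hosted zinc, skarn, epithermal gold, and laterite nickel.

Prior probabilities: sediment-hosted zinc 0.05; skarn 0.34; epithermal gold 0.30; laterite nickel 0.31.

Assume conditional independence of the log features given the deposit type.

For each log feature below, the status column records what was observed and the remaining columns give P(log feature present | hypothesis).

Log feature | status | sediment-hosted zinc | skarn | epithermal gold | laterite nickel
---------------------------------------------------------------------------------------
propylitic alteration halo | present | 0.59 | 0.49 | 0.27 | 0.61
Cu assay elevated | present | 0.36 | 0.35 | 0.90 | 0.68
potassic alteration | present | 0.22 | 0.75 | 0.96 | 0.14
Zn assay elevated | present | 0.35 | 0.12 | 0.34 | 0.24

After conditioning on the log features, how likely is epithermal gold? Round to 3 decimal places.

Multiply each prior by the joint likelihood of the log feature pattern:
  sediment-hosted zinc: 0.05 × 0.59 × 0.36 × 0.22 × 0.35 = 0.00081774
  skarn: 0.34 × 0.49 × 0.35 × 0.75 × 0.12 = 0.0052479
  epithermal gold: 0.30 × 0.27 × 0.90 × 0.96 × 0.34 = 0.023795
  laterite nickel: 0.31 × 0.61 × 0.68 × 0.14 × 0.24 = 0.0043206
The unnormalized weights sum to 0.034181.
P(epithermal gold | evidence) = 0.023795 / 0.034181 ≈ 0.696.

0.696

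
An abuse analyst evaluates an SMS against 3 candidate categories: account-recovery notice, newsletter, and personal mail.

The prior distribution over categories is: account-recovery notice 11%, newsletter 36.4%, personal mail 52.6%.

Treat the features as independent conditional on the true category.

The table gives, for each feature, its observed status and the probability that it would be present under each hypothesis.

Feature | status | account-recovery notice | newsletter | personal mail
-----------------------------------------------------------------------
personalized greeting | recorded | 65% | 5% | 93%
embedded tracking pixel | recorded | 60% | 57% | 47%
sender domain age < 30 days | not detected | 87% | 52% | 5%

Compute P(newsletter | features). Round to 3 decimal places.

For each hypothesis, the unnormalized posterior weight is prior × product of the feature likelihoods (using 1 − P(present | H) for each absent feature):
  account-recovery notice: 0.110 × 0.65 × 0.60 × (1 − 0.87) = 0.005577
  newsletter: 0.364 × 0.05 × 0.57 × (1 − 0.52) = 0.0049795
  personal mail: 0.526 × 0.93 × 0.47 × (1 − 0.05) = 0.21842
The unnormalized weights sum to 0.22898.
P(newsletter | evidence) = 0.0049795 / 0.22898 ≈ 0.022.

0.022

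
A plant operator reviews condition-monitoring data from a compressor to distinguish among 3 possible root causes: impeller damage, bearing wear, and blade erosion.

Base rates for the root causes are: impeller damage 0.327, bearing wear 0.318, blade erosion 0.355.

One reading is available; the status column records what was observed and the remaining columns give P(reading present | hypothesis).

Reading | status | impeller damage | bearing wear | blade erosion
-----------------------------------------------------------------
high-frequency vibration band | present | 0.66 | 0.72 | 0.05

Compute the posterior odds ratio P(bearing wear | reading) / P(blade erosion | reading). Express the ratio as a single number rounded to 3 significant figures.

12.9

The normalizing constant cancels in an odds ratio, so compute prior × likelihood for the two hypotheses only:
  bearing wear: 0.318 × 0.72 = 0.22896
  blade erosion: 0.355 × 0.05 = 0.01775
Posterior odds = 0.22896 / 0.01775 ≈ 12.9.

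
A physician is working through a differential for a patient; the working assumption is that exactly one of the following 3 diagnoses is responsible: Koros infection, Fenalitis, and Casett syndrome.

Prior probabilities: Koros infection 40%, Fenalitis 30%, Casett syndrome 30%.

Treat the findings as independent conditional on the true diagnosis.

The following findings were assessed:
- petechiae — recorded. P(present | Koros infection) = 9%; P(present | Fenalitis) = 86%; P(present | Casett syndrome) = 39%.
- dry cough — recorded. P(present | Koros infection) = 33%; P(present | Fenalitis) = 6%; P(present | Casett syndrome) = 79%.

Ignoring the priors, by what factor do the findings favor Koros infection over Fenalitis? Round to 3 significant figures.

Joint likelihood of the evidence pattern under each hypothesis:
  Koros infection: 0.09 × 0.33 = 0.0297
  Fenalitis: 0.86 × 0.06 = 0.0516
Bayes factor = 0.0297 / 0.0516 ≈ 0.576

0.576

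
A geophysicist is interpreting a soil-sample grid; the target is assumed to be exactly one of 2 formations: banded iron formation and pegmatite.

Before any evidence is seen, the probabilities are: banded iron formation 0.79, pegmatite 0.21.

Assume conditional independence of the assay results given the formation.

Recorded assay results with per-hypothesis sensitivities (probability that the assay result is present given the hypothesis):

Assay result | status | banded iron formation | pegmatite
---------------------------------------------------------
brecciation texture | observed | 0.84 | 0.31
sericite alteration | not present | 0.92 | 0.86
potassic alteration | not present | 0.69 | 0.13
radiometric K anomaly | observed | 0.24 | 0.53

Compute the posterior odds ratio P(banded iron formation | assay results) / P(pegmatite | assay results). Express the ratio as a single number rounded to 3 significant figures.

0.940

Unnormalized posterior weight (prior times the assay result likelihoods) for each of the two hypotheses (using 1 − P(present | H) for each absent assay result):
  banded iron formation: 0.79 × 0.84 × (1 − 0.92) × (1 − 0.69) × 0.24 = 0.0039497
  pegmatite: 0.21 × 0.31 × (1 − 0.86) × (1 − 0.13) × 0.53 = 0.0042025
Odds(banded iron formation : pegmatite) = 0.0039497 / 0.0042025 ≈ 0.940.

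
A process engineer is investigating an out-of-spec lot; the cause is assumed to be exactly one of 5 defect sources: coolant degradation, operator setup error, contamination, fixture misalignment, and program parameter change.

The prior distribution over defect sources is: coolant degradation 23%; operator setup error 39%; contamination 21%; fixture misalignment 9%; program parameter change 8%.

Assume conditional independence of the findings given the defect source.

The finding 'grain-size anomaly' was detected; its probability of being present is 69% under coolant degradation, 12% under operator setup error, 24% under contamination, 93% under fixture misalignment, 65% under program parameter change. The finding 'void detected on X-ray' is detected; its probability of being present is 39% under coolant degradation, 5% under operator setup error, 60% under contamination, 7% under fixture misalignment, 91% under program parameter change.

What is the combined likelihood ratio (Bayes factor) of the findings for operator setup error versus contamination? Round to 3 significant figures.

Joint likelihood of the evidence pattern under each hypothesis:
  operator setup error: 0.12 × 0.05 = 0.006
  contamination: 0.24 × 0.60 = 0.144
Bayes factor = 0.006 / 0.144 ≈ 0.0417

0.0417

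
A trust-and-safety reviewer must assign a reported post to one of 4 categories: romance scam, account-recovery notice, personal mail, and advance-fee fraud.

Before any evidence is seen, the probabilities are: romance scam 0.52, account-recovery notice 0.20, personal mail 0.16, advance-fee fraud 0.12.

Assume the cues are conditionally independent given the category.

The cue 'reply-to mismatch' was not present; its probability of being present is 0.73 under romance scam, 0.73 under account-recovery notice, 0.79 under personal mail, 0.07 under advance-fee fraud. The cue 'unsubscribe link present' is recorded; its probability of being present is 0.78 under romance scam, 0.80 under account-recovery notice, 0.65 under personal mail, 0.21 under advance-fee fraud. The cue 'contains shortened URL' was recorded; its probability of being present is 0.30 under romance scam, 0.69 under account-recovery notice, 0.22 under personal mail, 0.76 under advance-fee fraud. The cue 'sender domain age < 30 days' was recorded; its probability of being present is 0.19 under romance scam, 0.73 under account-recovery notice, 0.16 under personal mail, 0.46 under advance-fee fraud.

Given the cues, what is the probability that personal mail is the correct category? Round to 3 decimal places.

Multiply each prior by the joint likelihood of the cue pattern (using 1 − P(present | H) for each absent cue):
  romance scam: 0.52 × (1 − 0.73) × 0.78 × 0.30 × 0.19 = 0.0062422
  account-recovery notice: 0.20 × (1 − 0.73) × 0.80 × 0.69 × 0.73 = 0.02176
  personal mail: 0.16 × (1 − 0.79) × 0.65 × 0.22 × 0.16 = 0.00076877
  advance-fee fraud: 0.12 × (1 − 0.07) × 0.21 × 0.76 × 0.46 = 0.0081932
Normalizing constant Z = 0.0062422 + 0.02176 + 0.00076877 + 0.0081932 = 0.036964.
P(personal mail | evidence) = 0.00076877 / 0.036964 ≈ 0.021.

0.021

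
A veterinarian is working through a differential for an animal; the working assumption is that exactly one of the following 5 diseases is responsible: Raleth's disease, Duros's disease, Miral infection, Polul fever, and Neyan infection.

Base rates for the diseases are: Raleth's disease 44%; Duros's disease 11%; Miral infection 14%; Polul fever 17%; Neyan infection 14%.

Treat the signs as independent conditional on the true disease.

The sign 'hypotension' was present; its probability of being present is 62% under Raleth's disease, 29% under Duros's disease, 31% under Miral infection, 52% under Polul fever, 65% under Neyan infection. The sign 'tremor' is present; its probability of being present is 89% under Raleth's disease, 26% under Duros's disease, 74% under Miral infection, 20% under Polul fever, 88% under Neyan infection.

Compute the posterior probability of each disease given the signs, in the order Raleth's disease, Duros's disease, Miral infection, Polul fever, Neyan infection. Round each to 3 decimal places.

0.637, 0.022, 0.084, 0.046, 0.210

Multiply each prior by the joint likelihood of the sign pattern:
  Raleth's disease: 0.44 × 0.62 × 0.89 = 0.24279
  Duros's disease: 0.11 × 0.29 × 0.26 = 0.008294
  Miral infection: 0.14 × 0.31 × 0.74 = 0.032116
  Polul fever: 0.17 × 0.52 × 0.20 = 0.01768
  Neyan infection: 0.14 × 0.65 × 0.88 = 0.08008
Marginal likelihood of the evidence = 0.38096.
P(Raleth's disease | evidence) = 0.24279 / 0.38096 ≈ 0.637
P(Duros's disease | evidence) = 0.008294 / 0.38096 ≈ 0.022
P(Miral infection | evidence) = 0.032116 / 0.38096 ≈ 0.084
P(Polul fever | evidence) = 0.01768 / 0.38096 ≈ 0.046
P(Neyan infection | evidence) = 0.08008 / 0.38096 ≈ 0.210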